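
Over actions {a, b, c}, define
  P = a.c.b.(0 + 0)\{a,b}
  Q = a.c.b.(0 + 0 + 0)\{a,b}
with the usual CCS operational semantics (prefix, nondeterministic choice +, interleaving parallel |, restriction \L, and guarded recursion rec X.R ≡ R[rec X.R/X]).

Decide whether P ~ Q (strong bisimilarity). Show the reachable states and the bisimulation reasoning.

Reachable graph of P (4 states):
  m0 = a.c.b.(0 + 0)\{a,b} → -a-> m1
  m1 = c.b.(0 + 0)\{a,b} → -c-> m2
  m2 = b.(0 + 0)\{a,b} → -b-> m3
  m3 = (0 + 0)\{a,b} → deadlocked
Reachable graph of Q (4 states):
  n0 = a.c.b.(0 + 0 + 0)\{a,b} → -a-> n1
  n1 = c.b.(0 + 0 + 0)\{a,b} → -c-> n2
  n2 = b.(0 + 0 + 0)\{a,b} → -b-> n3
  n3 = (0 + 0 + 0)\{a,b} → deadlocked
Bisimilarity quotient blocks:
  B0 = {m0, n0}
  B1 = {m1, n1}
  B2 = {m2, n2}
  B3 = {m3, n3}
m0 ∈ B0, n0 ∈ B0 → same block

P ~ Q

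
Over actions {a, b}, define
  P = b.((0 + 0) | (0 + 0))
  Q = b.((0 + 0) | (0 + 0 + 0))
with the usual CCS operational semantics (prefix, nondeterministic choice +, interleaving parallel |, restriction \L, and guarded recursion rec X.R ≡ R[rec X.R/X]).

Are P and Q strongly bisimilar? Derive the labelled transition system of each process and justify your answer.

LTS(P): 2 reachable states
  s0 = b.((0 + 0) | (0 + 0)) :: --b--▸ s1
  s1 = (0 + 0) | (0 + 0) :: ·
LTS(Q): 2 reachable states
  t0 = b.((0 + 0) | (0 + 0 + 0)) :: --b--▸ t1
  t1 = (0 + 0) | (0 + 0 + 0) :: ·
Coarsest stable partition (strong bisimilarity classes):
  B0 = {s0, t0}
  B1 = {s1, t1}
s0 ∈ B0, t0 ∈ B0 → same block

bisimilar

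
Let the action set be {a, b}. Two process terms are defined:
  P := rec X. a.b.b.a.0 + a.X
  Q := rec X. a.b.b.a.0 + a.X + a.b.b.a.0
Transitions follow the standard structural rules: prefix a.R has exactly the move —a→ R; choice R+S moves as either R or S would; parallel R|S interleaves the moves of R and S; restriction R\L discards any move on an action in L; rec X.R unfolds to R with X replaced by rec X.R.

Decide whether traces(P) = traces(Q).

Reachable graph of P (5 states):
  p0 = rec X. a.b.b.a.0 + a.X | --a--▸ p0, --a--▸ p1
  p1 = b.b.a.0 | --b--▸ p2
  p2 = b.a.0 | --b--▸ p3
  p3 = a.0 | --a--▸ p4
  p4 = 0 | deadlocked
Reachable graph of Q (5 states):
  q0 = rec X. a.b.b.a.0 + a.X + a.b.b.a.0 | --a--▸ q0, --a--▸ q1
  q1 = b.b.a.0 | --b--▸ q2
  q2 = b.a.0 | --b--▸ q3
  q3 = a.0 | --a--▸ q4
  q4 = 0 | deadlocked
Coarsest stable partition (strong bisimilarity classes):
  B0 = {p0, q0}
  B1 = {p1, q1}
  B2 = {p2, q2}
  B3 = {p3, q3}
  B4 = {p4, q4}
p0 ∈ B0, q0 ∈ B0 → same block
Bisimilar ⇒ trace-equivalent.

YES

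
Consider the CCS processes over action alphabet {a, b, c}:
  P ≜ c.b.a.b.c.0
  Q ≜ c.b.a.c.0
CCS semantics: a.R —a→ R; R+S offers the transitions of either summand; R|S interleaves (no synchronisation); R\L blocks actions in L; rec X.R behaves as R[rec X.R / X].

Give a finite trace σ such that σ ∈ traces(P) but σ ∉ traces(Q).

LTS(P): 6 reachable states
  s0 = c.b.a.b.c.0 :: =c=> s1
  s1 = b.a.b.c.0 :: =b=> s2
  s2 = a.b.c.0 :: =a=> s3
  s3 = b.c.0 :: =b=> s4
  s4 = c.0 :: =c=> s5
  s5 = 0 :: ·
LTS(Q): 5 reachable states
  t0 = c.b.a.c.0 :: =c=> t1
  t1 = b.a.c.0 :: =b=> t2
  t2 = a.c.0 :: =a=> t3
  t3 = c.0 :: =c=> t4
  t4 = 0 :: ·
Trace ⟨cbab⟩ through P, begin at {s0}:
  [1] c ⇒ {s1}
  [2] b ⇒ {s2}
  [3] a ⇒ {s3}
  [4] b ⇒ {s4}
  — P admits the full trace.
Trace ⟨cbab⟩ through Q, begin at {t0}:
  [1] c ⇒ {t1}
  [2] b ⇒ {t2}
  [3] a ⇒ {t3}
  [4] b ⇒ ∅  — Q cannot continue

cbab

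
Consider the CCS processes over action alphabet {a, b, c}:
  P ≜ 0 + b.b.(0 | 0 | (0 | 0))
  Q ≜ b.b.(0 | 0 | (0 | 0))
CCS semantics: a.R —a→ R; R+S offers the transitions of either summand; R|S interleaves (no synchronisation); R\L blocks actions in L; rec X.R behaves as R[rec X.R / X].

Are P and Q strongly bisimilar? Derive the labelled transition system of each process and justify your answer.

LTS(P): 3 reachable states
  s0 = 0 + b.b.(0 | 0 | (0 | 0)) → —b→ s1
  s1 = b.(0 | 0 | (0 | 0)) → —b→ s2
  s2 = 0 | 0 | (0 | 0) → stopped
LTS(Q): 3 reachable states
  t0 = b.b.(0 | 0 | (0 | 0)) → —b→ t1
  t1 = b.(0 | 0 | (0 | 0)) → —b→ t2
  t2 = 0 | 0 | (0 | 0) → stopped
Partition-refinement fixed point:
  B0 = {s0, t0}
  B1 = {s1, t1}
  B2 = {s2, t2}
s0 ∈ B0, t0 ∈ B0 → same block

YES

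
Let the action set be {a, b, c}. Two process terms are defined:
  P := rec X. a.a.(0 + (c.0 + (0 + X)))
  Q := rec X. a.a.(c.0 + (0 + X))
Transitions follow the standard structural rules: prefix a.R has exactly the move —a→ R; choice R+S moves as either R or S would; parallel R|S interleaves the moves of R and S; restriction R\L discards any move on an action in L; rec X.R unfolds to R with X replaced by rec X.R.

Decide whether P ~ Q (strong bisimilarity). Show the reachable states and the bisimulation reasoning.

P ~ Q

Reachable graph of P (4 states):
  m0 = rec X. a.a.(0 + (c.0 + (0 + X))) has moves =a=> m1
  m1 = a.(0 + (c.0 + (0 + (rec X. a.a.(0 + (c.0 + (0 + X))))))) has moves =a=> m2
  m2 = 0 + (c.0 + (0 + (rec X. a.a.(0 + (c.0 + (0 + X)))))) has moves =a=> m1, =c=> m3
  m3 = 0 has moves (no moves)
Reachable graph of Q (4 states):
  n0 = rec X. a.a.(c.0 + (0 + X)) has moves =a=> n1
  n1 = a.(c.0 + (0 + (rec X. a.a.(c.0 + (0 + X))))) has moves =a=> n2
  n2 = c.0 + (0 + (rec X. a.a.(c.0 + (0 + X)))) has moves =a=> n1, =c=> n3
  n3 = 0 has moves (no moves)
Coarsest stable partition (strong bisimilarity classes):
  B0 = {m0, n0}
  B1 = {m1, n1}
  B2 = {m2, n2}
  B3 = {m3, n3}
m0 ∈ B0, n0 ∈ B0 → same block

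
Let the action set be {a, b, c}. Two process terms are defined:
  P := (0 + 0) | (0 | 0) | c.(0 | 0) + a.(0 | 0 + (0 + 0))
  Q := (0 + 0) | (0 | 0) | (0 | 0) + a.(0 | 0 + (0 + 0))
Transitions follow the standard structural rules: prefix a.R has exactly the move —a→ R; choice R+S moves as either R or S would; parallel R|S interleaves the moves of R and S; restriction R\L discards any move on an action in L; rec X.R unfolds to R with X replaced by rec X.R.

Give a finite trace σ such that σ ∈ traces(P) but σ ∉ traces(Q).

c

Reachable graph of P (3 states):
  p0 = (0 + 0) | (0 | 0) | c.(0 | 0) + a.(0 | 0 + (0 + 0)) ⊢ -a-> p1, -c-> p2
  p1 = 0 | 0 + (0 + 0) ⊢ deadlocked
  p2 = (0 + 0) | (0 | 0) | (0 | 0) ⊢ deadlocked
Reachable graph of Q (2 states):
  q0 = (0 + 0) | (0 | 0) | (0 | 0) + a.(0 | 0 + (0 + 0)) ⊢ -a-> q1
  q1 = 0 | 0 + (0 + 0) ⊢ deadlocked
Run σ = ⟨c⟩ on P: start {p0}
  step 1 (c): {p2}
  P completes σ.
Run σ = ⟨c⟩ on Q: start {q0}
  step 1 (c): ∅ (Q stuck)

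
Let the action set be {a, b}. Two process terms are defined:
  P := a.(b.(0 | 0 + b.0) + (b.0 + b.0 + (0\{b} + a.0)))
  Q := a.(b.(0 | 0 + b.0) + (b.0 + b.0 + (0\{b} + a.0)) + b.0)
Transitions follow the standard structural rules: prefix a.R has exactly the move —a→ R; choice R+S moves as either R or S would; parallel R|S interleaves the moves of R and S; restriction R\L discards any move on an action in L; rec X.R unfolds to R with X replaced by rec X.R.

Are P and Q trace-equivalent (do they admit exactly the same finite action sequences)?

YES

LTS(P): 4 reachable states
  p0 = a.(b.(0 | 0 + b.0) + (b.0 + b.0 + (0\{b} + a.0))) has moves —a→ p1
  p1 = b.(0 | 0 + b.0) + (b.0 + b.0 + (0\{b} + a.0)) has moves —a→ p2, —b→ p2, —b→ p3
  p2 = 0 has moves (no moves)
  p3 = 0 | 0 + b.0 has moves —b→ p2
LTS(Q): 4 reachable states
  q0 = a.(b.(0 | 0 + b.0) + (b.0 + b.0 + (0\{b} + a.0)) + b.0) has moves —a→ q1
  q1 = b.(0 | 0 + b.0) + (b.0 + b.0 + (0\{b} + a.0)) + b.0 has moves —a→ q2, —b→ q2, —b→ q3
  q2 = 0 has moves (no moves)
  q3 = 0 | 0 + b.0 has moves —b→ q2
Partition-refinement fixed point:
  B0 = {p0, q0}
  B1 = {p1, q1}
  B2 = {p2, q2}
  B3 = {p3, q3}
p0 ∈ B0, q0 ∈ B0 → same block
Bisimilar ⇒ trace-equivalent.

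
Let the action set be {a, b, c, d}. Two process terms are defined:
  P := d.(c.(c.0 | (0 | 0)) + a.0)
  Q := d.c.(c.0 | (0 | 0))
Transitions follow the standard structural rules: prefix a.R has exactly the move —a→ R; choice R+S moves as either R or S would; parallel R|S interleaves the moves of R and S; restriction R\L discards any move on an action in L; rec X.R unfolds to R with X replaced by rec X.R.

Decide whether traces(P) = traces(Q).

NO — witness ⟨da⟩

LTS(P): 5 reachable states
  u0 = d.(c.(c.0 | (0 | 0)) + a.0) | —d→ u1
  u1 = c.(c.0 | (0 | 0)) + a.0 | —a→ u2, —c→ u3
  u2 = 0 | stopped
  u3 = c.0 | (0 | 0) | —c→ u4
  u4 = 0 | (0 | 0) | stopped
LTS(Q): 4 reachable states
  v0 = d.c.(c.0 | (0 | 0)) | —d→ v1
  v1 = c.(c.0 | (0 | 0)) | —c→ v2
  v2 = c.0 | (0 | 0) | —c→ v3
  v3 = 0 | (0 | 0) | stopped
Trace ⟨da⟩ through P, begin at {u0}:
  step 1 (d): {u1}
  step 2 (a): {u2}
  ✓ P
Trace ⟨da⟩ through Q, begin at {v0}:
  step 1 (d): {v1}
  step 2 (a): no successor for Q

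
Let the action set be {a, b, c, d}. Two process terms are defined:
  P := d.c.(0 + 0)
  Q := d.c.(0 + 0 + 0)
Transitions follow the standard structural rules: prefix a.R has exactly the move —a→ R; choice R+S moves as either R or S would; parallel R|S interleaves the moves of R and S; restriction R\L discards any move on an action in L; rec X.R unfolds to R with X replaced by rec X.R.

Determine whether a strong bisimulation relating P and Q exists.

Reachable graph of P (3 states):
  p0 = d.c.(0 + 0) has moves --d--▸ p1
  p1 = c.(0 + 0) has moves --c--▸ p2
  p2 = 0 + 0 has moves (no moves)
Reachable graph of Q (3 states):
  q0 = d.c.(0 + 0 + 0) has moves --d--▸ q1
  q1 = c.(0 + 0 + 0) has moves --c--▸ q2
  q2 = 0 + 0 + 0 has moves (no moves)
Coarsest stable partition (strong bisimilarity classes):
  B0 = {p0, q0}
  B1 = {p1, q1}
  B2 = {p2, q2}
p0 ∈ B0, q0 ∈ B0 → same block

YES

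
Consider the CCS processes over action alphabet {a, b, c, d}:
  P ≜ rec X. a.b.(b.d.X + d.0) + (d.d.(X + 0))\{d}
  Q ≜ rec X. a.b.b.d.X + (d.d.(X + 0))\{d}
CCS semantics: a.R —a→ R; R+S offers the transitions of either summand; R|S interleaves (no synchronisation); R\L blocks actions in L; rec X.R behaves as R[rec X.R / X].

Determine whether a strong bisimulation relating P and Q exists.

NO

P's transition system — 5 states:
  u0 = rec X. a.b.(b.d.X + d.0) + (d.d.(X + 0))\{d} → -a-> u1
  u1 = b.(b.d.(rec X. a.b.(b.d.X + d.0) + (d.d.(X + 0))\{d}) + d.0) → -b-> u2
  u2 = b.d.(rec X. a.b.(b.d.X + d.0) + (d.d.(X + 0))\{d}) + d.0 → -b-> u3, -d-> u4
  u3 = d.(rec X. a.b.(b.d.X + d.0) + (d.d.(X + 0))\{d}) → -d-> u0
  u4 = 0 → stopped
Q's transition system — 4 states:
  v0 = rec X. a.b.b.d.X + (d.d.(X + 0))\{d} → -a-> v1
  v1 = b.b.d.(rec X. a.b.b.d.X + (d.d.(X + 0))\{d}) → -b-> v2
  v2 = b.d.(rec X. a.b.b.d.X + (d.d.(X + 0))\{d}) → -b-> v3
  v3 = d.(rec X. a.b.b.d.X + (d.d.(X + 0))\{d}) → -d-> v0
Partition-refinement fixed point:
  B0 = {u0}
  B1 = {u1}
  B2 = {u2}
  B3 = {u4}
  B4 = {u3}
  B5 = {v0}
  B6 = {v1}
  B7 = {v2}
  B8 = {v3}
u0 ∈ B0, v0 ∈ B5 → different blocks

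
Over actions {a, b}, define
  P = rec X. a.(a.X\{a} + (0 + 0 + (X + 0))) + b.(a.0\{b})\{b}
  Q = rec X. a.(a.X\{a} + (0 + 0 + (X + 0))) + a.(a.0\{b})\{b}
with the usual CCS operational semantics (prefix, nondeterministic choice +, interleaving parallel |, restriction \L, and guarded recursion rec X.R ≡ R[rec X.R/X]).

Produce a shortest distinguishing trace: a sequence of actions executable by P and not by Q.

b

Reachable graph of P (6 states):
  u0 = rec X. a.(a.X\{a} + (0 + 0 + (X + 0))) + b.(a.0\{b})\{b} | --a--▸ u1, --b--▸ u2
  u1 = a.(rec X. a.(a.X\{a} + (0 + 0 + (X + 0))) + b.(a.0\{b})\{b})\{a} + (0 + 0 + ((rec X. a.(a.X\{a} + (0 + 0 + (X + 0))) + b.(a.0\{b})\{b}) + 0)) | --a--▸ u1, --a--▸ u3, --b--▸ u2
  u2 = (a.0\{b})\{b} | --a--▸ u4
  u3 = (rec X. a.(a.X\{a} + (0 + 0 + (X + 0))) + b.(a.0\{b})\{b})\{a} | --b--▸ u5
  u4 = 0\{b}\{b} | deadlocked
  u5 = (a.0\{b})\{b}\{a} | deadlocked
Reachable graph of Q (5 states):
  v0 = rec X. a.(a.X\{a} + (0 + 0 + (X + 0))) + a.(a.0\{b})\{b} | --a--▸ v1, --a--▸ v2
  v1 = (a.0\{b})\{b} | --a--▸ v3
  v2 = a.(rec X. a.(a.X\{a} + (0 + 0 + (X + 0))) + a.(a.0\{b})\{b})\{a} + (0 + 0 + ((rec X. a.(a.X\{a} + (0 + 0 + (X + 0))) + a.(a.0\{b})\{b}) + 0)) | --a--▸ v1, --a--▸ v2, --a--▸ v4
  v3 = 0\{b}\{b} | deadlocked
  v4 = (rec X. a.(a.X\{a} + (0 + 0 + (X + 0))) + a.(a.0\{b})\{b})\{a} | deadlocked
Trace ⟨b⟩ through P, begin at {u0}:
  step 1 (b): {u2}
  — P admits the full trace.
Trace ⟨b⟩ through Q, begin at {v0}:
  step 1 (b): ∅ (Q stuck)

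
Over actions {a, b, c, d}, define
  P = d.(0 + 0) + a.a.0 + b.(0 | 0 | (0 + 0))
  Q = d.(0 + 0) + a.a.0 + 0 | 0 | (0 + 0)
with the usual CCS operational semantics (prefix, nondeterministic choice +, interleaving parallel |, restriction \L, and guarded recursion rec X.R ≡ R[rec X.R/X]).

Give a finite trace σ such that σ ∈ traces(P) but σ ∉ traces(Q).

P's transition system — 5 states:
  m0 = d.(0 + 0) + a.a.0 + b.(0 | 0 | (0 + 0)) :: ··a··> m1, ··b··> m2, ··d··> m3
  m1 = a.0 :: ··a··> m4
  m2 = 0 | 0 | (0 + 0) :: (no moves)
  m3 = 0 + 0 :: (no moves)
  m4 = 0 :: (no moves)
Q's transition system — 4 states:
  n0 = d.(0 + 0) + a.a.0 + 0 | 0 | (0 + 0) :: ··a··> n1, ··d··> n2
  n1 = a.0 :: ··a··> n3
  n2 = 0 + 0 :: (no moves)
  n3 = 0 :: (no moves)
Run σ = ⟨b⟩ on P: start {m0}
  after b @ step 1: {m2}
  — P admits the full trace.
Run σ = ⟨b⟩ on Q: start {n0}
  after b @ step 1: ∅ (Q stuck)

b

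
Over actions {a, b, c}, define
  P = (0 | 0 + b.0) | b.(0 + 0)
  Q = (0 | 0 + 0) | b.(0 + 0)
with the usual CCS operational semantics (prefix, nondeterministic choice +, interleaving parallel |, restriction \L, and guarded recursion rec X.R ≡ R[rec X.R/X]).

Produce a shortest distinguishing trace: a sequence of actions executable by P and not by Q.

bb

LTS(P): 4 reachable states
  m0 = (0 | 0 + b.0) | b.(0 + 0) has moves —b→ m1, —b→ m2
  m1 = (0 | 0 + b.0) | (0 + 0) has moves —b→ m3
  m2 = 0 | b.(0 + 0) has moves —b→ m3
  m3 = 0 | (0 + 0) has moves stopped
LTS(Q): 2 reachable states
  n0 = (0 | 0 + 0) | b.(0 + 0) has moves —b→ n1
  n1 = (0 | 0 + 0) | (0 + 0) has moves stopped
Trace ⟨bb⟩ through P, begin at {m0}:
  after b @ step 1: {m1, m2}
  after b @ step 2: {m3}
  — P admits the full trace.
Trace ⟨bb⟩ through Q, begin at {n0}:
  after b @ step 1: {n1}
  after b @ step 2: ∅ (Q stuck)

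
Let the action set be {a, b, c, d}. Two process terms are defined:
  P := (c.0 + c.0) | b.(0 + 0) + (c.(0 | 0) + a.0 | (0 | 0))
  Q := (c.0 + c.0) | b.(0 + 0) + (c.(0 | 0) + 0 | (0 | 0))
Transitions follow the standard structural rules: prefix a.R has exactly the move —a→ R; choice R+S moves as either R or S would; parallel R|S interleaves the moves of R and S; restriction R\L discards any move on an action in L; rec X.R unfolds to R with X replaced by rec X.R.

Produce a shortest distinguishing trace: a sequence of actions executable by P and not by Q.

P's transition system — 6 states:
  u0 = (c.0 + c.0) | b.(0 + 0) + (c.(0 | 0) + a.0 | (0 | 0)) :: --a--▸ u1, --b--▸ u2, --c--▸ u3, --c--▸ u4
  u1 = 0 | (0 | 0) :: stopped
  u2 = (c.0 + c.0) | (0 + 0) :: --c--▸ u5
  u3 = 0 | 0 :: stopped
  u4 = 0 | b.(0 + 0) :: --b--▸ u5
  u5 = 0 | (0 + 0) :: stopped
Q's transition system — 5 states:
  v0 = (c.0 + c.0) | b.(0 + 0) + (c.(0 | 0) + 0 | (0 | 0)) :: --b--▸ v1, --c--▸ v2, --c--▸ v3
  v1 = (c.0 + c.0) | (0 + 0) :: --c--▸ v4
  v2 = 0 | 0 :: stopped
  v3 = 0 | b.(0 + 0) :: --b--▸ v4
  v4 = 0 | (0 + 0) :: stopped
Run σ = ⟨a⟩ on P: start {u0}
  [1] a ⇒ {u1}
  — P admits the full trace.
Run σ = ⟨a⟩ on Q: start {v0}
  [1] a ⇒ no successor for Q

a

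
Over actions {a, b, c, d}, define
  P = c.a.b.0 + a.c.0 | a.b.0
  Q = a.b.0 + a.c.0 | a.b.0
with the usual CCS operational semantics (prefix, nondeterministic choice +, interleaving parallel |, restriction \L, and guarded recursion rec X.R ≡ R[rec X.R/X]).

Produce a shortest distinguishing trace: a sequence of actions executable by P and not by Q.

LTS(P): 12 reachable states
  m0 = c.a.b.0 + a.c.0 | a.b.0 | —a→ m1, —a→ m2, —c→ m3
  m1 = a.c.0 | b.0 | —a→ m4, —b→ m5
  m2 = c.0 | a.b.0 | —a→ m4, —c→ m6
  m3 = a.b.0 | —a→ m7
  m4 = c.0 | b.0 | —b→ m8, —c→ m9
  m5 = a.c.0 | 0 | —a→ m8
  m6 = 0 | a.b.0 | —a→ m9
  m7 = b.0 | —b→ m10
  m8 = c.0 | 0 | —c→ m11
  m9 = 0 | b.0 | —b→ m11
  m10 = 0 | stopped
  m11 = 0 | 0 | stopped
LTS(Q): 11 reachable states
  n0 = a.b.0 + a.c.0 | a.b.0 | —a→ n1, —a→ n2, —a→ n3
  n1 = a.c.0 | b.0 | —a→ n4, —b→ n5
  n2 = b.0 | —b→ n6
  n3 = c.0 | a.b.0 | —a→ n4, —c→ n7
  n4 = c.0 | b.0 | —b→ n8, —c→ n9
  n5 = a.c.0 | 0 | —a→ n8
  n6 = 0 | stopped
  n7 = 0 | a.b.0 | —a→ n9
  n8 = c.0 | 0 | —c→ n10
  n9 = 0 | b.0 | —b→ n10
  n10 = 0 | 0 | stopped
Trace ⟨c⟩ through P, begin at {m0}:
  after c @ step 1: {m3}
  — P admits the full trace.
Trace ⟨c⟩ through Q, begin at {n0}:
  after c @ step 1: ∅  — Q cannot continue

c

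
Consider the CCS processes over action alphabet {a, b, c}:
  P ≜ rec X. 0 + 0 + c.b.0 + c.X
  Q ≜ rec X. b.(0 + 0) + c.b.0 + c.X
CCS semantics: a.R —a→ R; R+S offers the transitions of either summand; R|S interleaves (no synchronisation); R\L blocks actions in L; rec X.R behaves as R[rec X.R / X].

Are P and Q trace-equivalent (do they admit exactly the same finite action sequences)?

traces(P) ≠ traces(Q) — witness ⟨b⟩

LTS(P): 3 reachable states
  s0 = rec X. 0 + 0 + c.b.0 + c.X → -c-> s0, -c-> s1
  s1 = b.0 → -b-> s2
  s2 = 0 → stopped
LTS(Q): 4 reachable states
  t0 = rec X. b.(0 + 0) + c.b.0 + c.X → -b-> t1, -c-> t0, -c-> t2
  t1 = 0 + 0 → stopped
  t2 = b.0 → -b-> t3
  t3 = 0 → stopped
Trace ⟨b⟩ through Q, begin at {t0}:
  step 1 (b): {t1}
  — Q admits the full trace.
Trace ⟨b⟩ through P, begin at {s0}:
  step 1 (b): ∅  — P cannot continue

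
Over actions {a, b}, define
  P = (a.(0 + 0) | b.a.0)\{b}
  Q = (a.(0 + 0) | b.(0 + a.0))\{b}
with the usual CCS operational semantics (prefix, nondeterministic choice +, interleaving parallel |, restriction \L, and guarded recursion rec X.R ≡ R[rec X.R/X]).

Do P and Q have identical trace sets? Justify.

P's transition system — 2 states:
  m0 = (a.(0 + 0) | b.a.0)\{b} ⊢ -a-> m1
  m1 = ((0 + 0) | b.a.0)\{b} ⊢ ·
Q's transition system — 2 states:
  n0 = (a.(0 + 0) | b.(0 + a.0))\{b} ⊢ -a-> n1
  n1 = ((0 + 0) | b.(0 + a.0))\{b} ⊢ ·
Bisimilarity quotient blocks:
  B0 = {m0, n0}
  B1 = {m1, n1}
m0 ∈ B0, n0 ∈ B0 → same block
Bisimilar ⇒ trace-equivalent.

trace-equivalent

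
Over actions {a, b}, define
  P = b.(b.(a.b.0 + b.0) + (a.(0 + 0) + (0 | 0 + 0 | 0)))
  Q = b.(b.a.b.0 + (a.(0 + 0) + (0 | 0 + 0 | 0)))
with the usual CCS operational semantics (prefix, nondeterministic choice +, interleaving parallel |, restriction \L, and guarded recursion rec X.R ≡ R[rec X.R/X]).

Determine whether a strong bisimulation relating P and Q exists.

LTS(P): 6 reachable states
  s0 = b.(b.(a.b.0 + b.0) + (a.(0 + 0) + (0 | 0 + 0 | 0))) :: —b→ s1
  s1 = b.(a.b.0 + b.0) + (a.(0 + 0) + (0 | 0 + 0 | 0)) :: —a→ s2, —b→ s3
  s2 = 0 + 0 :: stopped
  s3 = a.b.0 + b.0 :: —a→ s4, —b→ s5
  s4 = b.0 :: —b→ s5
  s5 = 0 :: stopped
LTS(Q): 6 reachable states
  t0 = b.(b.a.b.0 + (a.(0 + 0) + (0 | 0 + 0 | 0))) :: —b→ t1
  t1 = b.a.b.0 + (a.(0 + 0) + (0 | 0 + 0 | 0)) :: —a→ t2, —b→ t3
  t2 = 0 + 0 :: stopped
  t3 = a.b.0 :: —a→ t4
  t4 = b.0 :: —b→ t5
  t5 = 0 :: stopped
Coarsest stable partition (strong bisimilarity classes):
  B0 = {s0}
  B1 = {s1}
  B2 = {s2, s5, t2, t5}
  B3 = {s3}
  B4 = {s4, t4}
  B5 = {t0}
  B6 = {t1}
  B7 = {t3}
s0 ∈ B0, t0 ∈ B5 → different blocks

P ≁ Q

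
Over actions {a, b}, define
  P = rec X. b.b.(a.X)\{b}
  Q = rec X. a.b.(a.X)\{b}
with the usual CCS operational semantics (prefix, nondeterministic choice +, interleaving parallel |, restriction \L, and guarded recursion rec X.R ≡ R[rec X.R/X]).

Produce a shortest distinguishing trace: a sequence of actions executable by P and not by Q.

Reachable graph of P (4 states):
  s0 = rec X. b.b.(a.X)\{b} | —b→ s1
  s1 = b.(a.(rec X. b.b.(a.X)\{b}))\{b} | —b→ s2
  s2 = (a.(rec X. b.b.(a.X)\{b}))\{b} | —a→ s3
  s3 = (rec X. b.b.(a.X)\{b})\{b} | stopped
Reachable graph of Q (5 states):
  t0 = rec X. a.b.(a.X)\{b} | —a→ t1
  t1 = b.(a.(rec X. a.b.(a.X)\{b}))\{b} | —b→ t2
  t2 = (a.(rec X. a.b.(a.X)\{b}))\{b} | —a→ t3
  t3 = (rec X. a.b.(a.X)\{b})\{b} | —a→ t4
  t4 = (b.(a.(rec X. a.b.(a.X)\{b}))\{b})\{b} | stopped
Run σ = ⟨b⟩ on P: start {s0}
  after b @ step 1: {s1}
  ✓ P
Run σ = ⟨b⟩ on Q: start {t0}
  after b @ step 1: no successor for Q

b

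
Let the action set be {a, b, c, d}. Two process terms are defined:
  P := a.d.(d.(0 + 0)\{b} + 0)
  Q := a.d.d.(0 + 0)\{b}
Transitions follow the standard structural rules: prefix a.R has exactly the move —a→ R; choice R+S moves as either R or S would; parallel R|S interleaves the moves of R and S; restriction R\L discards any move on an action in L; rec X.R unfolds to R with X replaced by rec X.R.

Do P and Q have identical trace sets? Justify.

trace-equivalent

Reachable graph of P (4 states):
  m0 = a.d.(d.(0 + 0)\{b} + 0) → —a→ m1
  m1 = d.(d.(0 + 0)\{b} + 0) → —d→ m2
  m2 = d.(0 + 0)\{b} + 0 → —d→ m3
  m3 = (0 + 0)\{b} → ∅
Reachable graph of Q (4 states):
  n0 = a.d.d.(0 + 0)\{b} → —a→ n1
  n1 = d.d.(0 + 0)\{b} → —d→ n2
  n2 = d.(0 + 0)\{b} → —d→ n3
  n3 = (0 + 0)\{b} → ∅
Coarsest stable partition (strong bisimilarity classes):
  B0 = {m0, n0}
  B1 = {m1, n1}
  B2 = {m2, n2}
  B3 = {m3, n3}
m0 ∈ B0, n0 ∈ B0 → same block
Bisimilar ⇒ trace-equivalent.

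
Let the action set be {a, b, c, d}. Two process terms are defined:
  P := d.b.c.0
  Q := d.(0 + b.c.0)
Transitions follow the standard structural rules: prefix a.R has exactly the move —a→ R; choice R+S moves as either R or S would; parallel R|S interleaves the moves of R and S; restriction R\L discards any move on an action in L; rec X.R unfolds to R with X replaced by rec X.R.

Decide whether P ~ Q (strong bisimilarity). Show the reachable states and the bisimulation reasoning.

LTS(P): 4 reachable states
  u0 = d.b.c.0 | ··d··> u1
  u1 = b.c.0 | ··b··> u2
  u2 = c.0 | ··c··> u3
  u3 = 0 | deadlocked
LTS(Q): 4 reachable states
  v0 = d.(0 + b.c.0) | ··d··> v1
  v1 = 0 + b.c.0 | ··b··> v2
  v2 = c.0 | ··c··> v3
  v3 = 0 | deadlocked
Bisimilarity quotient blocks:
  B0 = {u0, v0}
  B1 = {u1, v1}
  B2 = {u2, v2}
  B3 = {u3, v3}
u0 ∈ B0, v0 ∈ B0 → same block

YES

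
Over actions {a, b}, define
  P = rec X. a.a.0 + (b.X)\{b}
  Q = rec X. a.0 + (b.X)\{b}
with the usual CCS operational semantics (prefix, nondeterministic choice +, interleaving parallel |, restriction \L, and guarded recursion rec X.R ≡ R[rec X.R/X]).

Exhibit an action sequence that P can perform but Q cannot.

aa

Reachable graph of P (3 states):
  u0 = rec X. a.a.0 + (b.X)\{b} | ··a··> u1
  u1 = a.0 | ··a··> u2
  u2 = 0 | ∅
Reachable graph of Q (2 states):
  v0 = rec X. a.0 + (b.X)\{b} | ··a··> v1
  v1 = 0 | ∅
Trace ⟨aa⟩ through P, begin at {u0}:
  after a @ step 1: {u1}
  after a @ step 2: {u2}
  — P admits the full trace.
Trace ⟨aa⟩ through Q, begin at {v0}:
  after a @ step 1: {v1}
  after a @ step 2: ∅ (Q stuck)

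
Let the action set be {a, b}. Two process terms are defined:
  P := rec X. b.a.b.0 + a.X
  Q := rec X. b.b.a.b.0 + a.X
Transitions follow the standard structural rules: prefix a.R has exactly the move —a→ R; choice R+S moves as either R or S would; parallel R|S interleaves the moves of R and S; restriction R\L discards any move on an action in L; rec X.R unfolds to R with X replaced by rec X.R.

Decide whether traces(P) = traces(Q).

LTS(P): 4 reachable states
  m0 = rec X. b.a.b.0 + a.X has moves —a→ m0, —b→ m1
  m1 = a.b.0 has moves —a→ m2
  m2 = b.0 has moves —b→ m3
  m3 = 0 has moves (no moves)
LTS(Q): 5 reachable states
  n0 = rec X. b.b.a.b.0 + a.X has moves —a→ n0, —b→ n1
  n1 = b.a.b.0 has moves —b→ n2
  n2 = a.b.0 has moves —a→ n3
  n3 = b.0 has moves —b→ n4
  n4 = 0 has moves (no moves)
Executing ba from P (initial set {m0}):
  after b @ step 1: {m1}
  after a @ step 2: {m2}
  P completes σ.
Executing ba from Q (initial set {n0}):
  after b @ step 1: {n1}
  after a @ step 2: ∅ (Q stuck)

trace-distinct — witness ⟨ba⟩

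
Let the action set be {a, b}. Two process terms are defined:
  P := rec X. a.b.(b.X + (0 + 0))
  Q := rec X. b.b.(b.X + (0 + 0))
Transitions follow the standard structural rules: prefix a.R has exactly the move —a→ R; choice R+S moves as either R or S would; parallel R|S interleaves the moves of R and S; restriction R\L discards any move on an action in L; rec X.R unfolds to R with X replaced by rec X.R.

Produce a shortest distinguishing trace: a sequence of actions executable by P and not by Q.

P's transition system — 3 states:
  m0 = rec X. a.b.(b.X + (0 + 0)) :: =a=> m1
  m1 = b.(b.(rec X. a.b.(b.X + (0 + 0))) + (0 + 0)) :: =b=> m2
  m2 = b.(rec X. a.b.(b.X + (0 + 0))) + (0 + 0) :: =b=> m0
Q's transition system — 3 states:
  n0 = rec X. b.b.(b.X + (0 + 0)) :: =b=> n1
  n1 = b.(b.(rec X. b.b.(b.X + (0 + 0))) + (0 + 0)) :: =b=> n2
  n2 = b.(rec X. b.b.(b.X + (0 + 0))) + (0 + 0) :: =b=> n0
Trace ⟨a⟩ through P, begin at {m0}:
  [1] a ⇒ {m1}
  ✓ P
Trace ⟨a⟩ through Q, begin at {n0}:
  [1] a ⇒ ∅  — Q cannot continue

a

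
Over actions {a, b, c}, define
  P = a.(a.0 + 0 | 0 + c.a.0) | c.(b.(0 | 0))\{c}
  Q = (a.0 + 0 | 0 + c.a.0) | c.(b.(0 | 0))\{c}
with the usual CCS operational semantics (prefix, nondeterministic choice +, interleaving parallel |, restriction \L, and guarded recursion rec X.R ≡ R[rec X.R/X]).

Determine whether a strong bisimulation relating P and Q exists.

LTS(P): 12 reachable states
  s0 = a.(a.0 + 0 | 0 + c.a.0) | c.(b.(0 | 0))\{c} has moves ··a··> s1, ··c··> s2
  s1 = (a.0 + 0 | 0 + c.a.0) | c.(b.(0 | 0))\{c} has moves ··a··> s3, ··c··> s4, ··c··> s5
  s2 = a.(a.0 + 0 | 0 + c.a.0) | (b.(0 | 0))\{c} has moves ··a··> s4, ··b··> s6
  s3 = 0 | c.(b.(0 | 0))\{c} has moves ··c··> s7
  s4 = (a.0 + 0 | 0 + c.a.0) | (b.(0 | 0))\{c} has moves ··a··> s7, ··b··> s8, ··c··> s9
  s5 = a.0 | c.(b.(0 | 0))\{c} has moves ··a··> s3, ··c··> s9
  s6 = a.(a.0 + 0 | 0 + c.a.0) | (0 | 0)\{c} has moves ··a··> s8
  s7 = 0 | (b.(0 | 0))\{c} has moves ··b··> s10
  s8 = (a.0 + 0 | 0 + c.a.0) | (0 | 0)\{c} has moves ··a··> s10, ··c··> s11
  s9 = a.0 | (b.(0 | 0))\{c} has moves ··a··> s7, ··b··> s11
  s10 = 0 | (0 | 0)\{c} has moves (no moves)
  s11 = a.0 | (0 | 0)\{c} has moves ··a··> s10
LTS(Q): 9 reachable states
  t0 = (a.0 + 0 | 0 + c.a.0) | c.(b.(0 | 0))\{c} has moves ··a··> t1, ··c··> t2, ··c··> t3
  t1 = 0 | c.(b.(0 | 0))\{c} has moves ··c··> t4
  t2 = (a.0 + 0 | 0 + c.a.0) | (b.(0 | 0))\{c} has moves ··a··> t4, ··b··> t5, ··c··> t6
  t3 = a.0 | c.(b.(0 | 0))\{c} has moves ··a··> t1, ··c··> t6
  t4 = 0 | (b.(0 | 0))\{c} has moves ··b··> t7
  t5 = (a.0 + 0 | 0 + c.a.0) | (0 | 0)\{c} has moves ··a··> t7, ··c··> t8
  t6 = a.0 | (b.(0 | 0))\{c} has moves ··a··> t4, ··b··> t8
  t7 = 0 | (0 | 0)\{c} has moves (no moves)
  t8 = a.0 | (0 | 0)\{c} has moves ··a··> t7
Coarsest stable partition (strong bisimilarity classes):
  B0 = {s0}
  B1 = {s1, t0}
  B2 = {s3, t1}
  B3 = {s7, t4}
  B4 = {s10, t7}
  B5 = {s4, t2}
  B6 = {s9, t6}
  B7 = {s11, t8}
  B8 = {s8, t5}
  B9 = {s5, t3}
  B10 = {s2}
  B11 = {s6}
s0 ∈ B0, t0 ∈ B1 → different blocks

not bisimilar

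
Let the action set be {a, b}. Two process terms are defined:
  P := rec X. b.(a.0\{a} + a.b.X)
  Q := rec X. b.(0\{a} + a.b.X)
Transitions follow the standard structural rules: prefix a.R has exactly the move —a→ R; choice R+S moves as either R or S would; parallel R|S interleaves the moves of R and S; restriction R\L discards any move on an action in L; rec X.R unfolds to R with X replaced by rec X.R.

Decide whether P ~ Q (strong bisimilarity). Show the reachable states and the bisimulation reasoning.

P ≁ Q

LTS(P): 4 reachable states
  m0 = rec X. b.(a.0\{a} + a.b.X) ⊢ --b--▸ m1
  m1 = a.0\{a} + a.b.(rec X. b.(a.0\{a} + a.b.X)) ⊢ --a--▸ m2, --a--▸ m3
  m2 = 0\{a} ⊢ (no moves)
  m3 = b.(rec X. b.(a.0\{a} + a.b.X)) ⊢ --b--▸ m0
LTS(Q): 3 reachable states
  n0 = rec X. b.(0\{a} + a.b.X) ⊢ --b--▸ n1
  n1 = 0\{a} + a.b.(rec X. b.(0\{a} + a.b.X)) ⊢ --a--▸ n2
  n2 = b.(rec X. b.(0\{a} + a.b.X)) ⊢ --b--▸ n0
Bisimilarity quotient blocks:
  B0 = {m0}
  B1 = {m1}
  B2 = {m2}
  B3 = {m3}
  B4 = {n0}
  B5 = {n1}
  B6 = {n2}
m0 ∈ B0, n0 ∈ B4 → different blocks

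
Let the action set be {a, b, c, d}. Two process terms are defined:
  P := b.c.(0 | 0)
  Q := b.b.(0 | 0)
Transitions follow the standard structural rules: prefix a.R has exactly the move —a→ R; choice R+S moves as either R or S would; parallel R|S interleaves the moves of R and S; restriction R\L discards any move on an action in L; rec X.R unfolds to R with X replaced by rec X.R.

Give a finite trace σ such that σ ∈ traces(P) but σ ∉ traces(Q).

bc

Reachable graph of P (3 states):
  p0 = b.c.(0 | 0) → ··b··> p1
  p1 = c.(0 | 0) → ··c··> p2
  p2 = 0 | 0 → deadlocked
Reachable graph of Q (3 states):
  q0 = b.b.(0 | 0) → ··b··> q1
  q1 = b.(0 | 0) → ··b··> q2
  q2 = 0 | 0 → deadlocked
Executing bc from P (initial set {p0}):
  step 1 (b): {p1}
  step 2 (c): {p2}
  — P admits the full trace.
Executing bc from Q (initial set {q0}):
  step 1 (b): {q1}
  step 2 (c): no successor for Q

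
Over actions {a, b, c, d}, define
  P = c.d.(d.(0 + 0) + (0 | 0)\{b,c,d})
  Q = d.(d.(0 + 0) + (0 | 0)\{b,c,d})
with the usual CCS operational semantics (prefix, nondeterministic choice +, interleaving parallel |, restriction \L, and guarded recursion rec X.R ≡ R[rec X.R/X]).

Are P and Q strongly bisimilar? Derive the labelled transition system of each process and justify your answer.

LTS(P): 4 reachable states
  p0 = c.d.(d.(0 + 0) + (0 | 0)\{b,c,d}) has moves ··c··> p1
  p1 = d.(d.(0 + 0) + (0 | 0)\{b,c,d}) has moves ··d··> p2
  p2 = d.(0 + 0) + (0 | 0)\{b,c,d} has moves ··d··> p3
  p3 = 0 + 0 has moves ·
LTS(Q): 3 reachable states
  q0 = d.(d.(0 + 0) + (0 | 0)\{b,c,d}) has moves ··d··> q1
  q1 = d.(0 + 0) + (0 | 0)\{b,c,d} has moves ··d··> q2
  q2 = 0 + 0 has moves ·
Coarsest stable partition (strong bisimilarity classes):
  B0 = {p0}
  B1 = {p1, q0}
  B2 = {p2, q1}
  B3 = {p3, q2}
p0 ∈ B0, q0 ∈ B1 → different blocks

P ≁ Q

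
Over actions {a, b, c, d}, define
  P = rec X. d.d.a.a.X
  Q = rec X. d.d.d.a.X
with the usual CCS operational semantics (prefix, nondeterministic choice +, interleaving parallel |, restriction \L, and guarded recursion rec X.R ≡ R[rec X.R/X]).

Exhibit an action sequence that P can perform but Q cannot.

dda

LTS(P): 4 reachable states
  p0 = rec X. d.d.a.a.X :: —d→ p1
  p1 = d.a.a.(rec X. d.d.a.a.X) :: —d→ p2
  p2 = a.a.(rec X. d.d.a.a.X) :: —a→ p3
  p3 = a.(rec X. d.d.a.a.X) :: —a→ p0
LTS(Q): 4 reachable states
  q0 = rec X. d.d.d.a.X :: —d→ q1
  q1 = d.d.a.(rec X. d.d.d.a.X) :: —d→ q2
  q2 = d.a.(rec X. d.d.d.a.X) :: —d→ q3
  q3 = a.(rec X. d.d.d.a.X) :: —a→ q0
Run σ = ⟨dda⟩ on P: start {p0}
  step 1 (d): {p1}
  step 2 (d): {p2}
  step 3 (a): {p3}
  ✓ P
Run σ = ⟨dda⟩ on Q: start {q0}
  step 1 (d): {q1}
  step 2 (d): {q2}
  step 3 (a): ∅  — Q cannot continue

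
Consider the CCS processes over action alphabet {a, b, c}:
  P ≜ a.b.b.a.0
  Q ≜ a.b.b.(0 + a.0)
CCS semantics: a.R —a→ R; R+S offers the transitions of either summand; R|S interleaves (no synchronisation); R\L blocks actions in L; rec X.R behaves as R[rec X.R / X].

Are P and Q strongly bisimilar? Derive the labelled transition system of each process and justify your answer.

bisimilar

Reachable graph of P (5 states):
  s0 = a.b.b.a.0 | ··a··> s1
  s1 = b.b.a.0 | ··b··> s2
  s2 = b.a.0 | ··b··> s3
  s3 = a.0 | ··a··> s4
  s4 = 0 | (no moves)
Reachable graph of Q (5 states):
  t0 = a.b.b.(0 + a.0) | ··a··> t1
  t1 = b.b.(0 + a.0) | ··b··> t2
  t2 = b.(0 + a.0) | ··b··> t3
  t3 = 0 + a.0 | ··a··> t4
  t4 = 0 | (no moves)
Coarsest stable partition (strong bisimilarity classes):
  B0 = {s0, t0}
  B1 = {s1, t1}
  B2 = {s2, t2}
  B3 = {s3, t3}
  B4 = {s4, t4}
s0 ∈ B0, t0 ∈ B0 → same block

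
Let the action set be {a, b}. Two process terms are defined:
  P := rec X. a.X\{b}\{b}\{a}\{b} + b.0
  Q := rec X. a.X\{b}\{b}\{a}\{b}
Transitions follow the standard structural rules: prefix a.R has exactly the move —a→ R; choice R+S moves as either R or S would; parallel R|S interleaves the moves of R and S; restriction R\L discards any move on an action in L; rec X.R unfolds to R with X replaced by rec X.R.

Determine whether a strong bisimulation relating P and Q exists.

LTS(P): 3 reachable states
  s0 = rec X. a.X\{b}\{b}\{a}\{b} + b.0 :: ··a··> s1, ··b··> s2
  s1 = (rec X. a.X\{b}\{b}\{a}\{b} + b.0)\{b}\{b}\{a}\{b} :: deadlocked
  s2 = 0 :: deadlocked
LTS(Q): 2 reachable states
  t0 = rec X. a.X\{b}\{b}\{a}\{b} :: ··a··> t1
  t1 = (rec X. a.X\{b}\{b}\{a}\{b})\{b}\{b}\{a}\{b} :: deadlocked
Partition-refinement fixed point:
  B0 = {s0}
  B1 = {s1, s2, t1}
  B2 = {t0}
s0 ∈ B0, t0 ∈ B2 → different blocks

NO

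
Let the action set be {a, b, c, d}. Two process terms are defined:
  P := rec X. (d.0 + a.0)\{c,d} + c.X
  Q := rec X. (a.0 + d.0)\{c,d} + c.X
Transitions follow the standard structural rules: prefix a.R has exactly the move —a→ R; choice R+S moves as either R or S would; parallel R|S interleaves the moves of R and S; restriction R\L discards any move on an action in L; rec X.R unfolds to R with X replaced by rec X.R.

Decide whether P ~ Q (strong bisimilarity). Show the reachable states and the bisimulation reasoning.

YES

Reachable graph of P (2 states):
  m0 = rec X. (d.0 + a.0)\{c,d} + c.X → --a--▸ m1, --c--▸ m0
  m1 = 0\{c,d} → (no moves)
Reachable graph of Q (2 states):
  n0 = rec X. (a.0 + d.0)\{c,d} + c.X → --a--▸ n1, --c--▸ n0
  n1 = 0\{c,d} → (no moves)
Bisimilarity quotient blocks:
  B0 = {m0, n0}
  B1 = {m1, n1}
m0 ∈ B0, n0 ∈ B0 → same block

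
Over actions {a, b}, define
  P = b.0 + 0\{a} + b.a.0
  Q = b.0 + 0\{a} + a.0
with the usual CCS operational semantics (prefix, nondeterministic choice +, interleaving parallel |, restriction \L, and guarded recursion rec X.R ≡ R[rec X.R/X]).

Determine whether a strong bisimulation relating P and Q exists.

not bisimilar

LTS(P): 3 reachable states
  u0 = b.0 + 0\{a} + b.a.0 :: ··b··> u1, ··b··> u2
  u1 = 0 :: (no moves)
  u2 = a.0 :: ··a··> u1
LTS(Q): 2 reachable states
  v0 = b.0 + 0\{a} + a.0 :: ··a··> v1, ··b··> v1
  v1 = 0 :: (no moves)
Bisimilarity quotient blocks:
  B0 = {u0}
  B1 = {u2}
  B2 = {u1, v1}
  B3 = {v0}
u0 ∈ B0, v0 ∈ B3 → different blocks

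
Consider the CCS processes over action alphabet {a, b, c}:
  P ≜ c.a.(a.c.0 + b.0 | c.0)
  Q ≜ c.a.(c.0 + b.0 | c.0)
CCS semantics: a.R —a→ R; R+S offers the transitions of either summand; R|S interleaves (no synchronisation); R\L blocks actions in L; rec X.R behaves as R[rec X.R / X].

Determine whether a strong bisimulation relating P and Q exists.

Reachable graph of P (8 states):
  u0 = c.a.(a.c.0 + b.0 | c.0) ⊢ -c-> u1
  u1 = a.(a.c.0 + b.0 | c.0) ⊢ -a-> u2
  u2 = a.c.0 + b.0 | c.0 ⊢ -a-> u3, -b-> u4, -c-> u5
  u3 = c.0 ⊢ -c-> u6
  u4 = 0 | c.0 ⊢ -c-> u7
  u5 = b.0 | 0 ⊢ -b-> u7
  u6 = 0 ⊢ deadlocked
  u7 = 0 | 0 ⊢ deadlocked
Reachable graph of Q (7 states):
  v0 = c.a.(c.0 + b.0 | c.0) ⊢ -c-> v1
  v1 = a.(c.0 + b.0 | c.0) ⊢ -a-> v2
  v2 = c.0 + b.0 | c.0 ⊢ -b-> v3, -c-> v4, -c-> v5
  v3 = 0 | c.0 ⊢ -c-> v6
  v4 = 0 ⊢ deadlocked
  v5 = b.0 | 0 ⊢ -b-> v6
  v6 = 0 | 0 ⊢ deadlocked
Coarsest stable partition (strong bisimilarity classes):
  B0 = {u0}
  B1 = {u1}
  B2 = {u2}
  B3 = {u3, u4, v3}
  B4 = {u6, u7, v4, v6}
  B5 = {u5, v5}
  B6 = {v0}
  B7 = {v1}
  B8 = {v2}
u0 ∈ B0, v0 ∈ B6 → different blocks

not bisimilar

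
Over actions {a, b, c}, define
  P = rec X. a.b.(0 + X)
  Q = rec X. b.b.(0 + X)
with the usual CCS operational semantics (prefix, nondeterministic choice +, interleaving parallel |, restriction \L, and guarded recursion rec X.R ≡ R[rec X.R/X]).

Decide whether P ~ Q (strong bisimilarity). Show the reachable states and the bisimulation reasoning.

not bisimilar

Reachable graph of P (3 states):
  m0 = rec X. a.b.(0 + X) ⊢ ··a··> m1
  m1 = b.(0 + (rec X. a.b.(0 + X))) ⊢ ··b··> m2
  m2 = 0 + (rec X. a.b.(0 + X)) ⊢ ··a··> m1
Reachable graph of Q (3 states):
  n0 = rec X. b.b.(0 + X) ⊢ ··b··> n1
  n1 = b.(0 + (rec X. b.b.(0 + X))) ⊢ ··b··> n2
  n2 = 0 + (rec X. b.b.(0 + X)) ⊢ ··b··> n1
Bisimilarity quotient blocks:
  B0 = {m0, m2}
  B1 = {m1}
  B2 = {n0, n1, n2}
m0 ∈ B0, n0 ∈ B2 → different blocks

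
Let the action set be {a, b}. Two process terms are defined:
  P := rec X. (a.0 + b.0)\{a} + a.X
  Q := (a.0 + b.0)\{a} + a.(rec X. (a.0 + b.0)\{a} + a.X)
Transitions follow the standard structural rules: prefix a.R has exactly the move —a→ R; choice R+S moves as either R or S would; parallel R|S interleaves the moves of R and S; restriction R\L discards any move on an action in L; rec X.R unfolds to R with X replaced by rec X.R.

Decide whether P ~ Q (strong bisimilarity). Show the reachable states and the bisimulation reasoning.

P ~ Q

Reachable graph of P (2 states):
  u0 = rec X. (a.0 + b.0)\{a} + a.X :: --a--▸ u0, --b--▸ u1
  u1 = 0\{a} :: ·
Reachable graph of Q (3 states):
  v0 = (a.0 + b.0)\{a} + a.(rec X. (a.0 + b.0)\{a} + a.X) :: --a--▸ v1, --b--▸ v2
  v1 = rec X. (a.0 + b.0)\{a} + a.X :: --a--▸ v1, --b--▸ v2
  v2 = 0\{a} :: ·
Coarsest stable partition (strong bisimilarity classes):
  B0 = {u0, v0, v1}
  B1 = {u1, v2}
u0 ∈ B0, v0 ∈ B0 → same block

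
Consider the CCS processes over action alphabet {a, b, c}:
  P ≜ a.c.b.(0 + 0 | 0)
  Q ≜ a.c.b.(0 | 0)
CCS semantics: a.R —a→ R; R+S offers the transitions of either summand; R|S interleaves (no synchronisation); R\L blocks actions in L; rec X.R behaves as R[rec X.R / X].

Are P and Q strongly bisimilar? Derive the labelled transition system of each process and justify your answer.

bisimilar

P's transition system — 4 states:
  u0 = a.c.b.(0 + 0 | 0) | ··a··> u1
  u1 = c.b.(0 + 0 | 0) | ··c··> u2
  u2 = b.(0 + 0 | 0) | ··b··> u3
  u3 = 0 + 0 | 0 | ∅
Q's transition system — 4 states:
  v0 = a.c.b.(0 | 0) | ··a··> v1
  v1 = c.b.(0 | 0) | ··c··> v2
  v2 = b.(0 | 0) | ··b··> v3
  v3 = 0 | 0 | ∅
Bisimilarity quotient blocks:
  B0 = {u0, v0}
  B1 = {u1, v1}
  B2 = {u2, v2}
  B3 = {u3, v3}
u0 ∈ B0, v0 ∈ B0 → same block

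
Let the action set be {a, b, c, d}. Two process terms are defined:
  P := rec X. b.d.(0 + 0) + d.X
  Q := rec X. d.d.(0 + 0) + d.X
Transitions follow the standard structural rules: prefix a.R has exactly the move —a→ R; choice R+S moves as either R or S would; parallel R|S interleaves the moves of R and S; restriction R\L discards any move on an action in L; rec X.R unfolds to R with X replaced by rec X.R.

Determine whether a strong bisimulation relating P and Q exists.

NO

LTS(P): 3 reachable states
  m0 = rec X. b.d.(0 + 0) + d.X :: -b-> m1, -d-> m0
  m1 = d.(0 + 0) :: -d-> m2
  m2 = 0 + 0 :: stopped
LTS(Q): 3 reachable states
  n0 = rec X. d.d.(0 + 0) + d.X :: -d-> n0, -d-> n1
  n1 = d.(0 + 0) :: -d-> n2
  n2 = 0 + 0 :: stopped
Bisimilarity quotient blocks:
  B0 = {m0}
  B1 = {m1, n1}
  B2 = {m2, n2}
  B3 = {n0}
m0 ∈ B0, n0 ∈ B3 → different blocks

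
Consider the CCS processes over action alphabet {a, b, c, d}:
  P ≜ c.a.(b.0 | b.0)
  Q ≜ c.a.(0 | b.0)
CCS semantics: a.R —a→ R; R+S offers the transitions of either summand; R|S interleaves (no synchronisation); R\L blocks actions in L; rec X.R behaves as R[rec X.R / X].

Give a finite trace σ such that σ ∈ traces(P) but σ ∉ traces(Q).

cabb

LTS(P): 6 reachable states
  p0 = c.a.(b.0 | b.0) has moves ··c··> p1
  p1 = a.(b.0 | b.0) has moves ··a··> p2
  p2 = b.0 | b.0 has moves ··b··> p3, ··b··> p4
  p3 = 0 | b.0 has moves ··b··> p5
  p4 = b.0 | 0 has moves ··b··> p5
  p5 = 0 | 0 has moves stopped
LTS(Q): 4 reachable states
  q0 = c.a.(0 | b.0) has moves ··c··> q1
  q1 = a.(0 | b.0) has moves ··a··> q2
  q2 = 0 | b.0 has moves ··b··> q3
  q3 = 0 | 0 has moves stopped
Trace ⟨cabb⟩ through P, begin at {p0}:
  step 1 (c): {p1}
  step 2 (a): {p2}
  step 3 (b): {p3, p4}
  step 4 (b): {p5}
  P completes σ.
Trace ⟨cabb⟩ through Q, begin at {q0}:
  step 1 (c): {q1}
  step 2 (a): {q2}
  step 3 (b): {q3}
  step 4 (b): no successor for Q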